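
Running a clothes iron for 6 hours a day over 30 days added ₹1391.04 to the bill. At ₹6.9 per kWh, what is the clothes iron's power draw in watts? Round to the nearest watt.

Energy = ₹1391.04 ÷ ₹6.9/kWh = 201.6 kWh
Runtime = 6 h/day × 30 days = 180 h
Power = 201.6 kWh ÷ 180 h = 1.12 kW = 1120 W

1120 W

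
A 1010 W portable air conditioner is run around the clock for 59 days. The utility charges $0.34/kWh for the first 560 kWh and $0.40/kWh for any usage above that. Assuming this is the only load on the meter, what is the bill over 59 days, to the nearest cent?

Runtime = 24 h × 59 = 1416 h
Energy = 1.01 kW × 1416 h = 1430.16 kWh
Tier 1 (0–560 kWh): 560 × $0.34 = $190.4
Above 560 kWh: 870.16 × $0.40 = $348.064
Bill = $538.46

$538.46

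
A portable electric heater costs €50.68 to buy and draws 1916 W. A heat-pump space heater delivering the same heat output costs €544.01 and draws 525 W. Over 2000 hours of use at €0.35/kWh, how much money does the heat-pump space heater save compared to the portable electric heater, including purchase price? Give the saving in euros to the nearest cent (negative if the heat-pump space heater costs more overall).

€480.37

portable electric heater: €50.68 + (1916/1000) kW × 2000 h × €0.35 = €50.68 + €1341.2 = €1391.88
heat-pump space heater: €544.01 + (525/1000) kW × 2000 h × €0.35 = €544.01 + €367.5 = €911.51
Saving = €1391.88 − €911.51 = €480.37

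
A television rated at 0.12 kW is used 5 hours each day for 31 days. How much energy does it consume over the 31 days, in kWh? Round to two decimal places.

Runtime = 5 h/day × 31 days = 155 h
Energy = 0.12 kW × 155 h = 18.6 kWh

18.60 kWh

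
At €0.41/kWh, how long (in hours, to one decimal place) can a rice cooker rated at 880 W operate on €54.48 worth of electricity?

151.0 h

Energy available = €54.48 ÷ €0.41/kWh = 132.878 kWh
Hours = 132.878 kWh ÷ 0.88 kW = 151.0 h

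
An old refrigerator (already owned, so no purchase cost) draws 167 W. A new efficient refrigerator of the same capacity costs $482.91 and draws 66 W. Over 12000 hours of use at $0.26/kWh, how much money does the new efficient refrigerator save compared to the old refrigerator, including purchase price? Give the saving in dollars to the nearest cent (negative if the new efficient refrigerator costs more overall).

old refrigerator: $0.00 + (167/1000) kW × 12000 h × $0.26 = $0.00 + $521.04 = $521.04
new efficient refrigerator: $482.91 + (66/1000) kW × 12000 h × $0.26 = $482.91 + $205.92 = $688.83
Saving = $521.04 − $688.83 = −$167.79

-$167.79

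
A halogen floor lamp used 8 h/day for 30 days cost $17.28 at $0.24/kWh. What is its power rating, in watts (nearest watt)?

300 W

Energy = $17.28 ÷ $0.24/kWh = 72 kWh
Runtime = 8 h/day × 30 days = 240 h
Power = 72 kWh ÷ 240 h = 0.3 kW = 300 W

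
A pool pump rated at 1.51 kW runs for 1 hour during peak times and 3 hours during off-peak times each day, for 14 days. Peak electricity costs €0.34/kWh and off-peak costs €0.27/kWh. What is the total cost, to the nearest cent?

Peak energy = 1.51 kW × 1 h × 14 = 21.14 kWh
Off-peak energy = 1.51 kW × 3 h × 14 = 63.42 kWh
Cost = 21.14 × €0.34 + 63.42 × €0.27 = €7.1876 + €17.1234 = €24.31

€24.31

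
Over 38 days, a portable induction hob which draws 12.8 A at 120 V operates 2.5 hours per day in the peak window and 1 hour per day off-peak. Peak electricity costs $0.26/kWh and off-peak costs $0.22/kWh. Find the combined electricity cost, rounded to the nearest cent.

$50.78

Power = 12.8 A × 120 V = 1536 W = 1.536 kW
Peak energy = 1.536 kW × 2.5 h × 38 = 145.92 kWh
Off-peak energy = 1.536 kW × 1 h × 38 = 58.368 kWh
Cost = 145.92 × $0.26 + 58.368 × $0.22 = $37.9392 + $12.84096 = $50.78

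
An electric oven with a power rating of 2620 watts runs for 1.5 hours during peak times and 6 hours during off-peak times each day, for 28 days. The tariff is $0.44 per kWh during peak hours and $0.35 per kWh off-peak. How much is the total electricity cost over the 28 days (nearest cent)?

Peak energy = 2.62 kW × 1.5 h × 28 = 110.04 kWh
Off-peak energy = 2.62 kW × 6 h × 28 = 440.16 kWh
Cost = 110.04 × $0.44 + 440.16 × $0.35 = $48.4176 + $154.056 = $202.47

$202.47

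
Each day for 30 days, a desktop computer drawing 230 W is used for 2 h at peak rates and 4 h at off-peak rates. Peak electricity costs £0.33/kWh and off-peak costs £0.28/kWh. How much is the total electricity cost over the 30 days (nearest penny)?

Peak energy = 0.23 kW × 2 h × 30 = 13.8 kWh
Off-peak energy = 0.23 kW × 4 h × 30 = 27.6 kWh
Cost = 13.8 × £0.33 + 27.6 × £0.28 = £4.554 + £7.728 = £12.28

£12.28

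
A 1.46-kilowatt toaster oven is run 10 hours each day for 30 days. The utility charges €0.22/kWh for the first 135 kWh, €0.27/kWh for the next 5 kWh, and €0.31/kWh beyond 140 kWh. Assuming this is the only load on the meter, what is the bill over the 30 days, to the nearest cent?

Runtime = 10 h/day × 30 days = 300 h
Energy = 1.46 kW × 300 h = 438 kWh
Tier 1 (0–135 kWh): 135 × €0.22 = €29.7
Tier 2 (135–140 kWh): 5 × €0.27 = €1.35
Above 140 kWh: 298 × €0.31 = €92.38
Bill = €123.43

€123.43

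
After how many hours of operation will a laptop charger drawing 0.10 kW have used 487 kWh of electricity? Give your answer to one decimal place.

4870.0 h

Hours = 487 kWh ÷ 0.1 kW = 4870.0 h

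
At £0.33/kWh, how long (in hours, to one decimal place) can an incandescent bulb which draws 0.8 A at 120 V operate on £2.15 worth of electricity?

Power = 0.8 A × 120 V = 96 W = 0.096 kW
Energy available = £2.15 ÷ £0.33/kWh = 6.5152 kWh
Hours = 6.5152 kWh ÷ 0.096 kW = 67.9 h

67.9 h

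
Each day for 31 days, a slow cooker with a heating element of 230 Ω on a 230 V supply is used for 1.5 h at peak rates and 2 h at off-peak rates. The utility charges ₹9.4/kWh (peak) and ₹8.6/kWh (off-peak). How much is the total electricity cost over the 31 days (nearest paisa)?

Power = V²/R = 230²/230 = 230 W = 0.23 kW
Peak energy = 0.23 kW × 1.5 h × 31 = 10.695 kWh
Off-peak energy = 0.23 kW × 2 h × 31 = 14.26 kWh
Cost = 10.695 × ₹9.4 + 14.26 × ₹8.6 = ₹100.533 + ₹122.636 = ₹223.17

₹223.17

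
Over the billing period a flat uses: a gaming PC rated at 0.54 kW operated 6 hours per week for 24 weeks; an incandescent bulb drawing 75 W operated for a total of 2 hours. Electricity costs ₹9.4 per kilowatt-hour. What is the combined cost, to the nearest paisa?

₹732.35

gaming PC: Runtime = 6 h/week × 24 weeks = 144 h
gaming PC: 0.54 kW × 144 h = 77.76 kWh
incandescent bulb: 0.075 kW × 2 h = 0.15 kWh
Total energy = 77.91 kWh
Cost = 77.91 × ₹9.4 = ₹732.35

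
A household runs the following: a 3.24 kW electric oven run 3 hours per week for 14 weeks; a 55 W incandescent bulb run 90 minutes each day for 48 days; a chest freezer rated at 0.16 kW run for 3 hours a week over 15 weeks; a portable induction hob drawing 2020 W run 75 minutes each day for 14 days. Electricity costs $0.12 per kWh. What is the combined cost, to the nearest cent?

$21.91

electric oven: Runtime = 3 h/week × 14 weeks = 42 h
electric oven: 3.24 kW × 42 h = 136.08 kWh
incandescent bulb: Runtime = 90 min × 48 = 4320 min = 72 h
incandescent bulb: 0.055 kW × 72 h = 3.96 kWh
chest freezer: Runtime = 3 h/week × 15 weeks = 45 h
chest freezer: 0.16 kW × 45 h = 7.2 kWh
portable induction hob: Runtime = 75 min × 14 = 1050 min = 17.5 h
portable induction hob: 2.02 kW × 17.5 h = 35.35 kWh
Total energy = 182.59 kWh
Cost = 182.59 × $0.12 = $21.91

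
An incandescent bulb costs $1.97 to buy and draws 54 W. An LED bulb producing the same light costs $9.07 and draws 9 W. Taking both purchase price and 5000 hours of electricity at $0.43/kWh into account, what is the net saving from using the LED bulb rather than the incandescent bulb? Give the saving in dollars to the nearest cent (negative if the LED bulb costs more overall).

incandescent bulb: $1.97 + (54/1000) kW × 5000 h × $0.43 = $1.97 + $116.1 = $118.07
LED bulb: $9.07 + (9/1000) kW × 5000 h × $0.43 = $9.07 + $19.35 = $28.42
Saving = $118.07 − $28.42 = $89.65

$89.65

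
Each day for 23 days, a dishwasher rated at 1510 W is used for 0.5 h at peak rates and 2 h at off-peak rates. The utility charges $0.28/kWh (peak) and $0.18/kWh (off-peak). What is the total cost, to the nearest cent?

Peak energy = 1.51 kW × 0.5 h × 23 = 17.365 kWh
Off-peak energy = 1.51 kW × 2 h × 23 = 69.46 kWh
Cost = 17.365 × $0.28 + 69.46 × $0.18 = $4.8622 + $12.5028 = $17.37

$17.37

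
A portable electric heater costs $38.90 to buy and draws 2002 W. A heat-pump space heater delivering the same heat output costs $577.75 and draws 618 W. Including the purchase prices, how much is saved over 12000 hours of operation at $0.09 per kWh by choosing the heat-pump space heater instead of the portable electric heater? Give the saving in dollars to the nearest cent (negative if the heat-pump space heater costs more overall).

$955.87

portable electric heater: $38.90 + (2002/1000) kW × 12000 h × $0.09 = $38.90 + $2162.16 = $2201.06
heat-pump space heater: $577.75 + (618/1000) kW × 12000 h × $0.09 = $577.75 + $667.44 = $1245.19
Saving = $2201.06 − $1245.19 = $955.87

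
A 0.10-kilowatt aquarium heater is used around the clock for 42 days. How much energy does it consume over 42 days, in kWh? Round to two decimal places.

Runtime = 24 h × 42 = 1008 h
Energy = 0.1 kW × 1008 h = 100.8 kWh

100.80 kWh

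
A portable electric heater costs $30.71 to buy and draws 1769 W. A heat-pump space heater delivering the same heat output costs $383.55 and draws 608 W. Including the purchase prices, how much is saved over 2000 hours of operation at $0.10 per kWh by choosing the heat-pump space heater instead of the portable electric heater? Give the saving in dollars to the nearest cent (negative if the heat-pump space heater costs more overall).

portable electric heater: $30.71 + (1769/1000) kW × 2000 h × $0.10 = $30.71 + $353.8 = $384.51
heat-pump space heater: $383.55 + (608/1000) kW × 2000 h × $0.10 = $383.55 + $121.6 = $505.15
Saving = $384.51 − $505.15 = −$120.64

-$120.64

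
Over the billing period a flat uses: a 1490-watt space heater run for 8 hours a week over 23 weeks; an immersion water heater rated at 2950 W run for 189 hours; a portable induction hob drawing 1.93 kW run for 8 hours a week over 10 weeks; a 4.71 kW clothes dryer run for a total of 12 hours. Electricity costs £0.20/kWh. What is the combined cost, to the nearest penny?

space heater: Runtime = 8 h/week × 23 weeks = 184 h
space heater: 1.49 kW × 184 h = 274.16 kWh
immersion water heater: 2.95 kW × 189 h = 557.55 kWh
portable induction hob: Runtime = 8 h/week × 10 weeks = 80 h
portable induction hob: 1.93 kW × 80 h = 154.4 kWh
clothes dryer: 4.71 kW × 12 h = 56.52 kWh
Total energy = 1042.63 kWh
Cost = 1042.63 × £0.20 = £208.53

£208.53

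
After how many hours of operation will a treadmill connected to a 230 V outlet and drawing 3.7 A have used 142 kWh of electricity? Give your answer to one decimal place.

Power = 3.7 A × 230 V = 851 W = 0.851 kW
Hours = 142 kWh ÷ 0.851 kW = 166.9 h

166.9 h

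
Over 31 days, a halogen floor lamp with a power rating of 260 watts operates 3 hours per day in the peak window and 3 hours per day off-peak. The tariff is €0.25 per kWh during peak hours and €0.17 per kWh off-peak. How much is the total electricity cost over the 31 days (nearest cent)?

Peak energy = 0.26 kW × 3 h × 31 = 24.18 kWh
Off-peak energy = 0.26 kW × 3 h × 31 = 24.18 kWh
Cost = 24.18 × €0.25 + 24.18 × €0.17 = €6.045 + €4.1106 = €10.16

€10.16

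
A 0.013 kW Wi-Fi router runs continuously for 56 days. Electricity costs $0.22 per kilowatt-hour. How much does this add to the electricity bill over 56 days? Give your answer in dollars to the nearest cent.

$3.84

Runtime = 24 h × 56 = 1344 h
Energy = 0.013 kW × 1344 h = 17.472 kWh
Cost = 17.472 kWh × $0.22/kWh = $3.84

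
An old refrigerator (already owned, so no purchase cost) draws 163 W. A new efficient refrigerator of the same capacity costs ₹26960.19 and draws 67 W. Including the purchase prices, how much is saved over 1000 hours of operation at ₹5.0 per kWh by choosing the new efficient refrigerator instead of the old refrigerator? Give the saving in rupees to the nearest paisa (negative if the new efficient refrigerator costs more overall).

old refrigerator: ₹0.00 + (163/1000) kW × 1000 h × ₹5.0 = ₹0.00 + ₹815 = ₹815
new efficient refrigerator: ₹26960.19 + (67/1000) kW × 1000 h × ₹5.0 = ₹26960.19 + ₹335 = ₹27295.19
Saving = ₹815 − ₹27295.19 = −₹26480.19

-₹26480.19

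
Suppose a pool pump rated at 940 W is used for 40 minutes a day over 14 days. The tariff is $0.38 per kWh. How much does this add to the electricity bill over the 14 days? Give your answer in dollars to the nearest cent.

$3.33

Runtime = 40 min × 14 = 560 min = 9.333333… h
Energy = 0.94 kW × 9.333333… h = 8.773333… kWh
Cost = 8.773333… kWh × $0.38/kWh = $3.33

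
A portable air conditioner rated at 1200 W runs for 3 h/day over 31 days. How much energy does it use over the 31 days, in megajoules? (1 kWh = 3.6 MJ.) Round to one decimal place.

401.8 MJ

Runtime = 3 h/day × 31 days = 93 h
Energy = 1.2 kW × 93 h = 111.6 kWh
= 111.6 × 3.6 MJ = 401.8 MJ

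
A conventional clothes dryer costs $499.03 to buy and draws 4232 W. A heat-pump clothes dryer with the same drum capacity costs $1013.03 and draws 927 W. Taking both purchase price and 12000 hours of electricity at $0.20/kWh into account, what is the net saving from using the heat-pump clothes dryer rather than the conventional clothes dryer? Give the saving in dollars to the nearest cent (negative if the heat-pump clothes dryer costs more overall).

conventional clothes dryer: $499.03 + (4232/1000) kW × 12000 h × $0.20 = $499.03 + $10156.8 = $10655.83
heat-pump clothes dryer: $1013.03 + (927/1000) kW × 12000 h × $0.20 = $1013.03 + $2224.8 = $3237.83
Saving = $10655.83 − $3237.83 = $7418

$7418.00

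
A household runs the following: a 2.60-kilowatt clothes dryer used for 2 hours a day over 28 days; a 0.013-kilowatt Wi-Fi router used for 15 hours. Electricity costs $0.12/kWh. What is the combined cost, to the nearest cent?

clothes dryer: Runtime = 2 h/day × 28 days = 56 h
clothes dryer: 2.6 kW × 56 h = 145.6 kWh
Wi-Fi router: 0.013 kW × 15 h = 0.195 kWh
Total energy = 145.795 kWh
Cost = 145.795 × $0.12 = $17.50

$17.50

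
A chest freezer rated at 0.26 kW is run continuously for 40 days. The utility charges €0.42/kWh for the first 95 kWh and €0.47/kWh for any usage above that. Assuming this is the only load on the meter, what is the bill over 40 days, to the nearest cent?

Runtime = 24 h × 40 = 960 h
Energy = 0.26 kW × 960 h = 249.6 kWh
Tier 1 (0–95 kWh): 95 × €0.42 = €39.9
Above 95 kWh: 154.6 × €0.47 = €72.662
Bill = €112.56

€112.56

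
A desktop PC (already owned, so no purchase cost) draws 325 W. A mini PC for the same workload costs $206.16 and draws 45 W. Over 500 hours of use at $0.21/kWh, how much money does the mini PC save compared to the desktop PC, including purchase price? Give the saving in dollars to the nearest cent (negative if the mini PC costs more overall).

desktop PC: $0.00 + (325/1000) kW × 500 h × $0.21 = $0.00 + $34.125 = $34.125
mini PC: $206.16 + (45/1000) kW × 500 h × $0.21 = $206.16 + $4.725 = $210.885
Saving = $34.125 − $210.885 = −$176.76

-$176.76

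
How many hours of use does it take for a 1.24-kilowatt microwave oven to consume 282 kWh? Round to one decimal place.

227.4 h

Hours = 282 kWh ÷ 1.24 kW = 227.4 h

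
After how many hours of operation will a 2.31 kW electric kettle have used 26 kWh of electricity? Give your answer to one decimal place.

11.3 h

Hours = 26 kWh ÷ 2.31 kW = 11.3 h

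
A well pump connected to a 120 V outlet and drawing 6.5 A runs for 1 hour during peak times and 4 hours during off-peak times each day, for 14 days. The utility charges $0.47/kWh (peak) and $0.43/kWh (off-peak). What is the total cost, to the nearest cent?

$23.91

Power = 6.5 A × 120 V = 780 W = 0.78 kW
Peak energy = 0.78 kW × 1 h × 14 = 10.92 kWh
Off-peak energy = 0.78 kW × 4 h × 14 = 43.68 kWh
Cost = 10.92 × $0.47 + 43.68 × $0.43 = $5.1324 + $18.7824 = $23.91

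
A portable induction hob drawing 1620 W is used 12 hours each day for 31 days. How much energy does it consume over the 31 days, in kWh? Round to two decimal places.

602.64 kWh

Runtime = 12 h/day × 31 days = 372 h
Energy = 1.62 kW × 372 h = 602.64 kWh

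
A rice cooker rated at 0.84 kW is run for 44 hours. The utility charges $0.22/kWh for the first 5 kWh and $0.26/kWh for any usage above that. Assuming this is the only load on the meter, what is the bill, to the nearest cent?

$9.41

Energy = 0.84 kW × 44 h = 36.96 kWh
Tier 1 (0–5 kWh): 5 × $0.22 = $1.1
Above 5 kWh: 31.96 × $0.26 = $8.3096
Bill = $9.41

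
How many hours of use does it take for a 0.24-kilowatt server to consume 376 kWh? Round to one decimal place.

1566.7 h

Hours = 376 kWh ÷ 0.24 kW = 1566.7 h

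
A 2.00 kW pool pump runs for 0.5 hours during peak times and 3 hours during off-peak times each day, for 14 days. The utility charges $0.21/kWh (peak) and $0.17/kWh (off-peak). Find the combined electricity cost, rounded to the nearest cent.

$17.22

Peak energy = 2 kW × 0.5 h × 14 = 14 kWh
Off-peak energy = 2 kW × 3 h × 14 = 84 kWh
Cost = 14 × $0.21 + 84 × $0.17 = $2.94 + $14.28 = $17.22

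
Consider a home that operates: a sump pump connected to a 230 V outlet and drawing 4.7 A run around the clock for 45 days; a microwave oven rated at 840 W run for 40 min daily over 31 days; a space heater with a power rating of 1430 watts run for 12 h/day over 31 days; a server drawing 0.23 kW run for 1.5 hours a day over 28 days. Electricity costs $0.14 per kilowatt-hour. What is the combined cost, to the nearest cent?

sump pump: Power = 4.7 A × 230 V = 1081 W = 1.081 kW
sump pump: Runtime = 24 h × 45 = 1080 h
sump pump: 1.081 kW × 1080 h = 1167.48 kWh
microwave oven: Runtime = 40 min × 31 = 1240 min = 20.666666… h
microwave oven: 0.84 kW × 20.666666… h = 17.36 kWh
space heater: Runtime = 12 h/day × 31 days = 372 h
space heater: 1.43 kW × 372 h = 531.96 kWh
server: Runtime = 1.5 h/day × 28 days = 42 h
server: 0.23 kW × 42 h = 9.66 kWh
Total energy = 1726.46 kWh
Cost = 1726.46 × $0.14 = $241.70

$241.70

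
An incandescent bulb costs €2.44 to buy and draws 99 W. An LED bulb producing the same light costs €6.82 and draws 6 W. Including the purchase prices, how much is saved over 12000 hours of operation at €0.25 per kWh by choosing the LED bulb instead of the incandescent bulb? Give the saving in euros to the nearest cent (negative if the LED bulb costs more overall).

€274.62

incandescent bulb: €2.44 + (99/1000) kW × 12000 h × €0.25 = €2.44 + €297 = €299.44
LED bulb: €6.82 + (6/1000) kW × 12000 h × €0.25 = €6.82 + €18 = €24.82
Saving = €299.44 − €24.82 = €274.62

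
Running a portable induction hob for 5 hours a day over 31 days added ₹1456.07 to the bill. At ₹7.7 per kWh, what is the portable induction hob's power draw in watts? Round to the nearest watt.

1220 W

Energy = ₹1456.07 ÷ ₹7.7/kWh = 189.1 kWh
Runtime = 5 h/day × 31 days = 155 h
Power = 189.1 kWh ÷ 155 h = 1.22 kW = 1220 W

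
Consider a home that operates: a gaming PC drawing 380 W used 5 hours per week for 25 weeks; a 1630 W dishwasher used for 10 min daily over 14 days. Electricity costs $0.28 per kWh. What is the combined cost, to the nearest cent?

gaming PC: Runtime = 5 h/week × 25 weeks = 125 h
gaming PC: 0.38 kW × 125 h = 47.5 kWh
dishwasher: Runtime = 10 min × 14 = 140 min = 2.333333… h
dishwasher: 1.63 kW × 2.333333… h = 3.803333… kWh
Total energy = 51.303333… kWh
Cost = 51.303333… × $0.28 = $14.36

$14.36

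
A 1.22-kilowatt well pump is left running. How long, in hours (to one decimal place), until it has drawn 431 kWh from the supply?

353.3 h

Hours = 431 kWh ÷ 1.22 kW = 353.3 h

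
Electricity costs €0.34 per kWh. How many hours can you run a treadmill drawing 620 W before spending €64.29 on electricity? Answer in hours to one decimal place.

Energy available = €64.29 ÷ €0.34/kWh = 189.0882 kWh
Hours = 189.0882 kWh ÷ 0.62 kW = 305.0 h

305.0 h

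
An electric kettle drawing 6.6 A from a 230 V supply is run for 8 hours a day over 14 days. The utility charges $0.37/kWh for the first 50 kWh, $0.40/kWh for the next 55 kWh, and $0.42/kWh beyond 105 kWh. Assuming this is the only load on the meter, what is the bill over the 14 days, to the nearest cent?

Power = 6.6 A × 230 V = 1518 W = 1.518 kW
Runtime = 8 h/day × 14 days = 112 h
Energy = 1.518 kW × 112 h = 170.016 kWh
Tier 1 (0–50 kWh): 50 × $0.37 = $18.5
Tier 2 (50–105 kWh): 55 × $0.40 = $22
Above 105 kWh: 65.016 × $0.42 = $27.30672
Bill = $67.81

$67.81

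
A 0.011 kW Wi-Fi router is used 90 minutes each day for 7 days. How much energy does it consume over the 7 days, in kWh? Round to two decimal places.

Runtime = 90 min × 7 = 630 min = 10.5 h
Energy = 0.011 kW × 10.5 h = 0.1155 kWh ≈ 0.12 kWh

0.12 kWh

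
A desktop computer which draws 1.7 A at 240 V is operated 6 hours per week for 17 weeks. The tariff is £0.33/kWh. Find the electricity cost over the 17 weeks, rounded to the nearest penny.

Power = 1.7 A × 240 V = 408 W = 0.408 kW
Runtime = 6 h/week × 17 weeks = 102 h
Energy = 0.408 kW × 102 h = 41.616 kWh
Cost = 41.616 kWh × £0.33/kWh = £13.73

£13.73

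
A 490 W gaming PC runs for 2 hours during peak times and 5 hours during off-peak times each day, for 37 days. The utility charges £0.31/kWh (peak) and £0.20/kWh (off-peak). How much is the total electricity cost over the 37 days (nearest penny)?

Peak energy = 0.49 kW × 2 h × 37 = 36.26 kWh
Off-peak energy = 0.49 kW × 5 h × 37 = 90.65 kWh
Cost = 36.26 × £0.31 + 90.65 × £0.20 = £11.2406 + £18.13 = £29.37

£29.37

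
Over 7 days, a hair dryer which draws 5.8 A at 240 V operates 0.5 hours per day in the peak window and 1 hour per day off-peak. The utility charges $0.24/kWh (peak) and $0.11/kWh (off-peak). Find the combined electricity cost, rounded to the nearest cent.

Power = 5.8 A × 240 V = 1392 W = 1.392 kW
Peak energy = 1.392 kW × 0.5 h × 7 = 4.872 kWh
Off-peak energy = 1.392 kW × 1 h × 7 = 9.744 kWh
Cost = 4.872 × $0.24 + 9.744 × $0.11 = $1.16928 + $1.07184 = $2.24

$2.24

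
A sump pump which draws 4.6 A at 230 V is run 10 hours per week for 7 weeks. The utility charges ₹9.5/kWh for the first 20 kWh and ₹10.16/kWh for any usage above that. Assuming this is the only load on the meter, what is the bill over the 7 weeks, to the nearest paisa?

Power = 4.6 A × 230 V = 1058 W = 1.058 kW
Runtime = 10 h/week × 7 weeks = 70 h
Energy = 1.058 kW × 70 h = 74.06 kWh
Tier 1 (0–20 kWh): 20 × ₹9.5 = ₹190
Above 20 kWh: 54.06 × ₹10.16 = ₹549.2496
Bill = ₹739.25

₹739.25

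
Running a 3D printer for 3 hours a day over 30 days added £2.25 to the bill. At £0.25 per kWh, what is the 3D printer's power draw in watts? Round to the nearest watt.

100 W

Energy = £2.25 ÷ £0.25/kWh = 9 kWh
Runtime = 3 h/day × 30 days = 90 h
Power = 9 kWh ÷ 90 h = 0.1 kW = 100 W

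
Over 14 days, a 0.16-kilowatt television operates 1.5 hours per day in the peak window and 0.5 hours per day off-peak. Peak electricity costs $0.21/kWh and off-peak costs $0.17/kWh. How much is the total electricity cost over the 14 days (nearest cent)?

$0.90

Peak energy = 0.16 kW × 1.5 h × 14 = 3.36 kWh
Off-peak energy = 0.16 kW × 0.5 h × 14 = 1.12 kWh
Cost = 3.36 × $0.21 + 1.12 × $0.17 = $0.7056 + $0.1904 = $0.90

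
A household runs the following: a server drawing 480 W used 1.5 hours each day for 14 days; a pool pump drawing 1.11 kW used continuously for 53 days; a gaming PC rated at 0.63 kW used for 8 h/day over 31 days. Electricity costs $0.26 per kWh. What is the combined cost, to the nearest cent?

server: Runtime = 1.5 h/day × 14 days = 21 h
server: 0.48 kW × 21 h = 10.08 kWh
pool pump: Runtime = 24 h × 53 = 1272 h
pool pump: 1.11 kW × 1272 h = 1411.92 kWh
gaming PC: Runtime = 8 h/day × 31 days = 248 h
gaming PC: 0.63 kW × 248 h = 156.24 kWh
Total energy = 1578.24 kWh
Cost = 1578.24 × $0.26 = $410.34

$410.34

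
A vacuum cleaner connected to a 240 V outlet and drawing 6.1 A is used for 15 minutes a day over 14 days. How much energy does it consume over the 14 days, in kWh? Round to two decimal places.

5.12 kWh

Power = 6.1 A × 240 V = 1464 W = 1.464 kW
Runtime = 15 min × 14 = 210 min = 3.5 h
Energy = 1.464 kW × 3.5 h = 5.124 kWh ≈ 5.12 kWh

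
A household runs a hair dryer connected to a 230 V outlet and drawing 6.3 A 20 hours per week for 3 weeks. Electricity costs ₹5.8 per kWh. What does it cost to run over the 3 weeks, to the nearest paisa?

Power = 6.3 A × 230 V = 1449 W = 1.449 kW
Runtime = 20 h/week × 3 weeks = 60 h
Energy = 1.449 kW × 60 h = 86.94 kWh
Cost = 86.94 kWh × ₹5.8/kWh = ₹504.25

₹504.25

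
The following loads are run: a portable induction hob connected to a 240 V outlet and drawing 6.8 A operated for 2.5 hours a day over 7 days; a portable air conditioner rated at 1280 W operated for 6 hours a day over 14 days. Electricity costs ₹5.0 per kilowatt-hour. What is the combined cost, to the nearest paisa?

₹680.40

portable induction hob: Power = 6.8 A × 240 V = 1632 W = 1.632 kW
portable induction hob: Runtime = 2.5 h/day × 7 days = 17.5 h
portable induction hob: 1.632 kW × 17.5 h = 28.56 kWh
portable air conditioner: Runtime = 6 h/day × 14 days = 84 h
portable air conditioner: 1.28 kW × 84 h = 107.52 kWh
Total energy = 136.08 kWh
Cost = 136.08 × ₹5.0 = ₹680.40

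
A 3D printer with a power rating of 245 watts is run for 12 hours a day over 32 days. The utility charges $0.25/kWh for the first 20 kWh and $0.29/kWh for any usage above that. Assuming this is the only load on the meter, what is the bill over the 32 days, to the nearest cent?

Runtime = 12 h/day × 32 days = 384 h
Energy = 0.245 kW × 384 h = 94.08 kWh
Tier 1 (0–20 kWh): 20 × $0.25 = $5
Above 20 kWh: 74.08 × $0.29 = $21.4832
Bill = $26.48

$26.48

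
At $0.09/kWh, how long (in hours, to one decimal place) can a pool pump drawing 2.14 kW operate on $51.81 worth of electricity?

269.0 h

Energy available = $51.81 ÷ $0.09/kWh = 575.6667 kWh
Hours = 575.6667 kWh ÷ 2.14 kW = 269.0 h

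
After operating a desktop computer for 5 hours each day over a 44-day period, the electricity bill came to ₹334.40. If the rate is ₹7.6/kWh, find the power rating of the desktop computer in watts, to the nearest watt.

200 W

Energy = ₹334.40 ÷ ₹7.6/kWh = 44 kWh
Runtime = 5 h/day × 44 days = 220 h
Power = 44 kWh ÷ 220 h = 0.2 kW = 200 W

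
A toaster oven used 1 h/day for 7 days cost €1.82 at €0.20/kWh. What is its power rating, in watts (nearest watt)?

Energy = €1.82 ÷ €0.20/kWh = 9.1 kWh
Runtime = 1 h/day × 7 days = 7 h
Power = 9.1 kWh ÷ 7 h = 1.3 kW = 1300 W

1300 W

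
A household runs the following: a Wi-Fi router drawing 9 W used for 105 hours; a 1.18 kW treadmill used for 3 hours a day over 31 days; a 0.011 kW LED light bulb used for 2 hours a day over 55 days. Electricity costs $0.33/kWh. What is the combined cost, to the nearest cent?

Wi-Fi router: 0.009 kW × 105 h = 0.945 kWh
treadmill: Runtime = 3 h/day × 31 days = 93 h
treadmill: 1.18 kW × 93 h = 109.74 kWh
LED light bulb: Runtime = 2 h/day × 55 days = 110 h
LED light bulb: 0.011 kW × 110 h = 1.21 kWh
Total energy = 111.895 kWh
Cost = 111.895 × $0.33 = $36.93

$36.93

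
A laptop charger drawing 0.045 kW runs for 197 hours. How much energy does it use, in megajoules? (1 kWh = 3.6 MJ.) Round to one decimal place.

Energy = 0.045 kW × 197 h = 8.865 kWh
= 8.865 × 3.6 MJ = 31.9 MJ

31.9 MJ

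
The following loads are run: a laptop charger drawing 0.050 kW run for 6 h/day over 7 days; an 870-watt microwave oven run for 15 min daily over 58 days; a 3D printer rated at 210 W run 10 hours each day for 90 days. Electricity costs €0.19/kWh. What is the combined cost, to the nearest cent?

€38.71

laptop charger: Runtime = 6 h/day × 7 days = 42 h
laptop charger: 0.05 kW × 42 h = 2.1 kWh
microwave oven: Runtime = 15 min × 58 = 870 min = 14.5 h
microwave oven: 0.87 kW × 14.5 h = 12.615 kWh
3D printer: Runtime = 10 h/day × 90 days = 900 h
3D printer: 0.21 kW × 900 h = 189 kWh
Total energy = 203.715 kWh
Cost = 203.715 × €0.19 = €38.71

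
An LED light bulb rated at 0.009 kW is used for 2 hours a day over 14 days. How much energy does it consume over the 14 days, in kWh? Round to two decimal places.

0.25 kWh

Runtime = 2 h/day × 14 days = 28 h
Energy = 0.009 kW × 28 h = 0.252 kWh ≈ 0.25 kWh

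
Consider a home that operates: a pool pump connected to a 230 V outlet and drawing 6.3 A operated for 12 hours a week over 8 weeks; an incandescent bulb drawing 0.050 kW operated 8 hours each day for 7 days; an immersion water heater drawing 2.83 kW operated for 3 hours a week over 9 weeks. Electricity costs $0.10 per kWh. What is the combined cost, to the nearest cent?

$21.83

pool pump: Power = 6.3 A × 230 V = 1449 W = 1.449 kW
pool pump: Runtime = 12 h/week × 8 weeks = 96 h
pool pump: 1.449 kW × 96 h = 139.104 kWh
incandescent bulb: Runtime = 8 h/day × 7 days = 56 h
incandescent bulb: 0.05 kW × 56 h = 2.8 kWh
immersion water heater: Runtime = 3 h/week × 9 weeks = 27 h
immersion water heater: 2.83 kW × 27 h = 76.41 kWh
Total energy = 218.314 kWh
Cost = 218.314 × $0.10 = $21.83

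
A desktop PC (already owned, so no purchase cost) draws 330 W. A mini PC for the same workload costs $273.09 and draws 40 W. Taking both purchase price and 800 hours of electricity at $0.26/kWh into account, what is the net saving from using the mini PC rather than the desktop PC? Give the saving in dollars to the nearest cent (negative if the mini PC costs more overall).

desktop PC: $0.00 + (330/1000) kW × 800 h × $0.26 = $0.00 + $68.64 = $68.64
mini PC: $273.09 + (40/1000) kW × 800 h × $0.26 = $273.09 + $8.32 = $281.41
Saving = $68.64 − $281.41 = −$212.77

-$212.77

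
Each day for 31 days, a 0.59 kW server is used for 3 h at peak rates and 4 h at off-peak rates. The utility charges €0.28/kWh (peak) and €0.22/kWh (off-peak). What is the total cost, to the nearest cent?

Peak energy = 0.59 kW × 3 h × 31 = 54.87 kWh
Off-peak energy = 0.59 kW × 4 h × 31 = 73.16 kWh
Cost = 54.87 × €0.28 + 73.16 × €0.22 = €15.3636 + €16.0952 = €31.46

€31.46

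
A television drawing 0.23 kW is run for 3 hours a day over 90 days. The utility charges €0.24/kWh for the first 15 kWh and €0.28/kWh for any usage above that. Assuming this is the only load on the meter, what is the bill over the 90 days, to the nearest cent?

€16.79

Runtime = 3 h/day × 90 days = 270 h
Energy = 0.23 kW × 270 h = 62.1 kWh
Tier 1 (0–15 kWh): 15 × €0.24 = €3.6
Above 15 kWh: 47.1 × €0.28 = €13.188
Bill = €16.79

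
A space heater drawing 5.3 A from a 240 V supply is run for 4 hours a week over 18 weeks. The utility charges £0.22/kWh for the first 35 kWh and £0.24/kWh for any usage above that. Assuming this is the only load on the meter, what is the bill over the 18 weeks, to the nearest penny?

Power = 5.3 A × 240 V = 1272 W = 1.272 kW
Runtime = 4 h/week × 18 weeks = 72 h
Energy = 1.272 kW × 72 h = 91.584 kWh
Tier 1 (0–35 kWh): 35 × £0.22 = £7.7
Above 35 kWh: 56.584 × £0.24 = £13.58016
Bill = £21.28

£21.28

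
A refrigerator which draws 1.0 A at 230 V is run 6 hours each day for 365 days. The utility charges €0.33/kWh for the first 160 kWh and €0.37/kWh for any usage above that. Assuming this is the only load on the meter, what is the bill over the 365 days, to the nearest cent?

€179.97

Power = 1.0 A × 230 V = 230 W = 0.23 kW
Runtime = 6 h/day × 365 days = 2190 h
Energy = 0.23 kW × 2190 h = 503.7 kWh
Tier 1 (0–160 kWh): 160 × €0.33 = €52.8
Above 160 kWh: 343.7 × €0.37 = €127.169
Bill = €179.97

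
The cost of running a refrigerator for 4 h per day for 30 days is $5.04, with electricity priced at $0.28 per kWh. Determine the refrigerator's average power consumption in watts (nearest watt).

Energy = $5.04 ÷ $0.28/kWh = 18 kWh
Runtime = 4 h/day × 30 days = 120 h
Power = 18 kWh ÷ 120 h = 0.15 kW = 150 W

150 W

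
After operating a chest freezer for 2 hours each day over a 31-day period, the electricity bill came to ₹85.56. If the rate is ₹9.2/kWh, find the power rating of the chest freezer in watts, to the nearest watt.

Energy = ₹85.56 ÷ ₹9.2/kWh = 9.3 kWh
Runtime = 2 h/day × 31 days = 62 h
Power = 9.3 kWh ÷ 62 h = 0.15 kW = 150 W

150 W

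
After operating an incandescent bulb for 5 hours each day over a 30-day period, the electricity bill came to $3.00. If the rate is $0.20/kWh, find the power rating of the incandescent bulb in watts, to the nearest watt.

100 W

Energy = $3.00 ÷ $0.20/kWh = 15 kWh
Runtime = 5 h/day × 30 days = 150 h
Power = 15 kWh ÷ 150 h = 0.1 kW = 100 W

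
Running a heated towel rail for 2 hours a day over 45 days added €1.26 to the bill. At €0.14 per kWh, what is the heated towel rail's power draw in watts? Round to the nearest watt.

Energy = €1.26 ÷ €0.14/kWh = 9 kWh
Runtime = 2 h/day × 45 days = 90 h
Power = 9 kWh ÷ 90 h = 0.1 kW = 100 W

100 W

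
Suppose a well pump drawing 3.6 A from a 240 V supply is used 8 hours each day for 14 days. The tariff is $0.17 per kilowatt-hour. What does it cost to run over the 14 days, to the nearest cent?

Power = 3.6 A × 240 V = 864 W = 0.864 kW
Runtime = 8 h/day × 14 days = 112 h
Energy = 0.864 kW × 112 h = 96.768 kWh
Cost = 96.768 kWh × $0.17/kWh = $16.45

$16.45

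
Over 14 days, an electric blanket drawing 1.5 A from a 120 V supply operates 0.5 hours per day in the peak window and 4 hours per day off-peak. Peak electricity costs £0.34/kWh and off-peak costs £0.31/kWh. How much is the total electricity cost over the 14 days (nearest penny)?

Power = 1.5 A × 120 V = 180 W = 0.18 kW
Peak energy = 0.18 kW × 0.5 h × 14 = 1.26 kWh
Off-peak energy = 0.18 kW × 4 h × 14 = 10.08 kWh
Cost = 1.26 × £0.34 + 10.08 × £0.31 = £0.4284 + £3.1248 = £3.55

£3.55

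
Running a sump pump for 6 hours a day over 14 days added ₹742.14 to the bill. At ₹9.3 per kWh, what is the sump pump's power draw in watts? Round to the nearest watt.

Energy = ₹742.14 ÷ ₹9.3/kWh = 79.8 kWh
Runtime = 6 h/day × 14 days = 84 h
Power = 79.8 kWh ÷ 84 h = 0.95 kW = 950 W

950 W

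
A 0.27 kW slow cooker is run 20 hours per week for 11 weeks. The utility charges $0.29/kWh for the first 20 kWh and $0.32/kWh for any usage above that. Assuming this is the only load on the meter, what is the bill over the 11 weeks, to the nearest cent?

Runtime = 20 h/week × 11 weeks = 220 h
Energy = 0.27 kW × 220 h = 59.4 kWh
Tier 1 (0–20 kWh): 20 × $0.29 = $5.8
Above 20 kWh: 39.4 × $0.32 = $12.608
Bill = $18.41

$18.41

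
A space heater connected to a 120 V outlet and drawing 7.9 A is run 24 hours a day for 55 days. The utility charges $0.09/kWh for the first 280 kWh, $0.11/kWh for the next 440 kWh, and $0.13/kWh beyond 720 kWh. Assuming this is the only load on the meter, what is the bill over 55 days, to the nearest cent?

Power = 7.9 A × 120 V = 948 W = 0.948 kW
Runtime = 24 h × 55 = 1320 h
Energy = 0.948 kW × 1320 h = 1251.36 kWh
Tier 1 (0–280 kWh): 280 × $0.09 = $25.2
Tier 2 (280–720 kWh): 440 × $0.11 = $48.4
Above 720 kWh: 531.36 × $0.13 = $69.0768
Bill = $142.68

$142.68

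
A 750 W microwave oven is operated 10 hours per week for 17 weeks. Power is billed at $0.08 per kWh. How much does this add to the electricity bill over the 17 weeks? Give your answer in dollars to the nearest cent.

$10.20

Runtime = 10 h/week × 17 weeks = 170 h
Energy = 0.75 kW × 170 h = 127.5 kWh
Cost = 127.5 kWh × $0.08/kWh = $10.20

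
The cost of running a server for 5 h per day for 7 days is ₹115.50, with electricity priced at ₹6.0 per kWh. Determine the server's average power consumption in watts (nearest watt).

Energy = ₹115.50 ÷ ₹6.0/kWh = 19.25 kWh
Runtime = 5 h/day × 7 days = 35 h
Power = 19.25 kWh ÷ 35 h = 0.55 kW = 550 W

550 W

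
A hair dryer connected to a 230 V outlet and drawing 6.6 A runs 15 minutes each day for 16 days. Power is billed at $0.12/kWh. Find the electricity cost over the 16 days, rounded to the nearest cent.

Power = 6.6 A × 230 V = 1518 W = 1.518 kW
Runtime = 15 min × 16 = 240 min = 4 h
Energy = 1.518 kW × 4 h = 6.072 kWh
Cost = 6.072 kWh × $0.12/kWh = $0.73

$0.73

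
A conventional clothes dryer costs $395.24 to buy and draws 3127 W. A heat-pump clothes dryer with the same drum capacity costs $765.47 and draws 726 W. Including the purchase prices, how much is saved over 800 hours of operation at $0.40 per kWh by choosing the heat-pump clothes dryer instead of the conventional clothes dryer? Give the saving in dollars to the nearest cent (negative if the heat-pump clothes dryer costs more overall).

conventional clothes dryer: $395.24 + (3127/1000) kW × 800 h × $0.40 = $395.24 + $1000.64 = $1395.88
heat-pump clothes dryer: $765.47 + (726/1000) kW × 800 h × $0.40 = $765.47 + $232.32 = $997.79
Saving = $1395.88 − $997.79 = $398.09

$398.09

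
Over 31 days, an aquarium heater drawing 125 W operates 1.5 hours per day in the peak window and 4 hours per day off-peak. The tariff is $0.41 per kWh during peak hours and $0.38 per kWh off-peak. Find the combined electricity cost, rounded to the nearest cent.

Peak energy = 0.125 kW × 1.5 h × 31 = 5.8125 kWh
Off-peak energy = 0.125 kW × 4 h × 31 = 15.5 kWh
Cost = 5.8125 × $0.41 + 15.5 × $0.38 = $2.383125 + $5.89 = $8.27

$8.27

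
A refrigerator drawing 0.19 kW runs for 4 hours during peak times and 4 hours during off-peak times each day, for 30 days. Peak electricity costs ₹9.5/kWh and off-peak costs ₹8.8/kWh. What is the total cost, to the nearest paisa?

₹417.24

Peak energy = 0.19 kW × 4 h × 30 = 22.8 kWh
Off-peak energy = 0.19 kW × 4 h × 30 = 22.8 kWh
Cost = 22.8 × ₹9.5 + 22.8 × ₹8.8 = ₹216.6 + ₹200.64 = ₹417.24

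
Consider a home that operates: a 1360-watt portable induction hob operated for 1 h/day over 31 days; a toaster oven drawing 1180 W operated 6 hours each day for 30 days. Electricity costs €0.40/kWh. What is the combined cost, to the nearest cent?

€101.82

portable induction hob: Runtime = 1 h/day × 31 days = 31 h
portable induction hob: 1.36 kW × 31 h = 42.16 kWh
toaster oven: Runtime = 6 h/day × 30 days = 180 h
toaster oven: 1.18 kW × 180 h = 212.4 kWh
Total energy = 254.56 kWh
Cost = 254.56 × €0.40 = €101.82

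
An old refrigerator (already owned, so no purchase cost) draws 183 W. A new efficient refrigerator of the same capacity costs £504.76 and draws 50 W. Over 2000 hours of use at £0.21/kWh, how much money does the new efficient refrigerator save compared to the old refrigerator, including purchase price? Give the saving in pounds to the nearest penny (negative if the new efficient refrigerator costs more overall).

old refrigerator: £0.00 + (183/1000) kW × 2000 h × £0.21 = £0.00 + £76.86 = £76.86
new efficient refrigerator: £504.76 + (50/1000) kW × 2000 h × £0.21 = £504.76 + £21 = £525.76
Saving = £76.86 − £525.76 = −£448.9

-£448.90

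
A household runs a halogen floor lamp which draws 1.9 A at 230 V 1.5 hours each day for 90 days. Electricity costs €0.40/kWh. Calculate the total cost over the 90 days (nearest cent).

Power = 1.9 A × 230 V = 437 W = 0.437 kW
Runtime = 1.5 h/day × 90 days = 135 h
Energy = 0.437 kW × 135 h = 58.995 kWh
Cost = 58.995 kWh × €0.40/kWh = €23.60

€23.60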